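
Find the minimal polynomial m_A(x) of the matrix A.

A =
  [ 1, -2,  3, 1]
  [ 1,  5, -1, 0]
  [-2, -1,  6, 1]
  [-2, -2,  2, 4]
x^3 - 12*x^2 + 48*x - 64

The characteristic polynomial is χ_A(x) = (x - 4)^4, so the eigenvalues are known. The minimal polynomial is
  m_A(x) = Π_λ (x − λ)^{k_λ}
where k_λ is the size of the *largest* Jordan block for λ (equivalently, the smallest k with (A − λI)^k v = 0 for every generalised eigenvector v of λ).

  λ = 4: largest Jordan block has size 3, contributing (x − 4)^3

So m_A(x) = (x - 4)^3 = x^3 - 12*x^2 + 48*x - 64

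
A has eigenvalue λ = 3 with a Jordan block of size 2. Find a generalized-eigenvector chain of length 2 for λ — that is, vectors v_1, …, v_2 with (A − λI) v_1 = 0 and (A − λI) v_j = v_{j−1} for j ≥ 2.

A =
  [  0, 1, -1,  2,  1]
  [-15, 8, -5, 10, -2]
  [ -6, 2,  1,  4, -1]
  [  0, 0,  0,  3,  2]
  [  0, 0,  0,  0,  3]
A Jordan chain for λ = 3 of length 2:
v_1 = (-3, -15, -6, 0, 0)ᵀ
v_2 = (1, 0, 0, 0, 0)ᵀ

Let N = A − (3)·I. We want v_2 with N^2 v_2 = 0 but N^1 v_2 ≠ 0; then v_{j-1} := N · v_j for j = 2, …, 2.

Pick v_2 = (1, 0, 0, 0, 0)ᵀ.
Then v_1 = N · v_2 = (-3, -15, -6, 0, 0)ᵀ.

Sanity check: (A − (3)·I) v_1 = (0, 0, 0, 0, 0)ᵀ = 0. ✓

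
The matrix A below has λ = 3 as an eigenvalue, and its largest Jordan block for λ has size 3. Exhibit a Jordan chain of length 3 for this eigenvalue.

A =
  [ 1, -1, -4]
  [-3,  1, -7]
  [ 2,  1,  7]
A Jordan chain for λ = 3 of length 3:
v_1 = (-1, -2, 1)ᵀ
v_2 = (-2, -3, 2)ᵀ
v_3 = (1, 0, 0)ᵀ

Let N = A − (3)·I. We want v_3 with N^3 v_3 = 0 but N^2 v_3 ≠ 0; then v_{j-1} := N · v_j for j = 3, …, 2.

Pick v_3 = (1, 0, 0)ᵀ.
Then v_2 = N · v_3 = (-2, -3, 2)ᵀ.
Then v_1 = N · v_2 = (-1, -2, 1)ᵀ.

Sanity check: (A − (3)·I) v_1 = (0, 0, 0)ᵀ = 0. ✓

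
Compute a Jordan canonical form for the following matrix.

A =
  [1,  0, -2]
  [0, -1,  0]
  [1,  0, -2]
J_1(-1) ⊕ J_1(-1) ⊕ J_1(0)

The characteristic polynomial is
  det(x·I − A) = x^3 + 2*x^2 + x = x*(x + 1)^2

Eigenvalues and multiplicities (the geometric multiplicity of λ is n − rank(A − λI), which equals the number of Jordan blocks for λ):
  λ = -1: algebraic multiplicity = 2, geometric multiplicity = 2
  λ = 0: algebraic multiplicity = 1, geometric multiplicity = 1

Determining the block sizes for each eigenvalue:
  λ = -1: gm = am = 2, so every block has size 1 → block sizes [1, 1]
  λ = 0: one block (gm = 1), so the single block has size am = 1 → block sizes [1]

Assembling the blocks gives a Jordan form
J =
  [-1,  0, 0]
  [ 0, -1, 0]
  [ 0,  0, 0]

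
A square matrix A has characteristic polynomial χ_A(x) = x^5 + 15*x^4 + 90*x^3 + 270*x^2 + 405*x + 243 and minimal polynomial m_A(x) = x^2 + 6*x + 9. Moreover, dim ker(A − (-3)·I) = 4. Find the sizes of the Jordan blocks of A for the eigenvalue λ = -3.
Block sizes for λ = -3: [2, 1, 1, 1]

Step 1 — from the characteristic polynomial, algebraic multiplicity of λ = -3 is 5. From dim ker(A − (-3)·I) = 4, there are exactly 4 Jordan blocks for λ = -3.
Step 2 — from the minimal polynomial, the factor (x + 3)^2 tells us the largest block for λ = -3 has size 2.
Step 3 — with total size 5, 4 blocks, and largest block 2, the block sizes (in nonincreasing order) are [2, 1, 1, 1].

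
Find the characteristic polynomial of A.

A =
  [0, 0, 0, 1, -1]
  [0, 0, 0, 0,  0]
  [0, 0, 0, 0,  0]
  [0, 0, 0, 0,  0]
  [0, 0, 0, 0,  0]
x^5

Expanding det(x·I − A) (e.g. by cofactor expansion or by noting that A is similar to its Jordan form J, which has the same characteristic polynomial as A) gives
  χ_A(x) = x^5
which factors as x^5. The eigenvalues (with algebraic multiplicities) are λ = 0 with multiplicity 5.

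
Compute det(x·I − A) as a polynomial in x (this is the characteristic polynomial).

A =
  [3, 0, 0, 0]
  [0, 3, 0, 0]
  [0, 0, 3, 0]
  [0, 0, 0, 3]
x^4 - 12*x^3 + 54*x^2 - 108*x + 81

Expanding det(x·I − A) (e.g. by cofactor expansion or by noting that A is similar to its Jordan form J, which has the same characteristic polynomial as A) gives
  χ_A(x) = x^4 - 12*x^3 + 54*x^2 - 108*x + 81
which factors as (x - 3)^4. The eigenvalues (with algebraic multiplicities) are λ = 3 with multiplicity 4.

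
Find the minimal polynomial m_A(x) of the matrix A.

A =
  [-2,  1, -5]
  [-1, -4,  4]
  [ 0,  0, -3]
x^3 + 9*x^2 + 27*x + 27

The characteristic polynomial is χ_A(x) = (x + 3)^3, so the eigenvalues are known. The minimal polynomial is
  m_A(x) = Π_λ (x − λ)^{k_λ}
where k_λ is the size of the *largest* Jordan block for λ (equivalently, the smallest k with (A − λI)^k v = 0 for every generalised eigenvector v of λ).

  λ = -3: largest Jordan block has size 3, contributing (x + 3)^3

So m_A(x) = (x + 3)^3 = x^3 + 9*x^2 + 27*x + 27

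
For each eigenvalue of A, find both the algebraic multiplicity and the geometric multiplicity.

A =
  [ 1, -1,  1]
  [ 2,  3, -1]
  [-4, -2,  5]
λ = 3: alg = 3, geom = 1

Step 1 — factor the characteristic polynomial to read off the algebraic multiplicities:
  χ_A(x) = (x - 3)^3

Step 2 — compute geometric multiplicities via the rank-nullity identity g(λ) = n − rank(A − λI):
  rank(A − (3)·I) = 2, so dim ker(A − (3)·I) = n − 2 = 1

Summary:
  λ = 3: algebraic multiplicity = 3, geometric multiplicity = 1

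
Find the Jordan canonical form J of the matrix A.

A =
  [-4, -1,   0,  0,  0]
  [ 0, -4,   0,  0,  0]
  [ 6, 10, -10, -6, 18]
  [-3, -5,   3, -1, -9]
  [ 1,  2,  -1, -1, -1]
J_2(-4) ⊕ J_2(-4) ⊕ J_1(-4)

The characteristic polynomial is
  det(x·I − A) = x^5 + 20*x^4 + 160*x^3 + 640*x^2 + 1280*x + 1024 = (x + 4)^5

Eigenvalues and multiplicities (the geometric multiplicity of λ is n − rank(A − λI), which equals the number of Jordan blocks for λ):
  λ = -4: algebraic multiplicity = 5, geometric multiplicity = 3

Determining the block sizes for each eigenvalue:
  λ = -4: with am = 5 and gm = 3, the partition is not yet determined (e.g. several partitions of 5 into 3 parts exist). Let N = A − (-4)·I. Computing rank(N^1) = 2, rank(N^2) = 0; the number of blocks of size ≥ j is rank(N^{j−1}) − rank(N^j), giving [3, 2]. So we have 2 block(s) of size 2, 1 block(s) of size 1 → block sizes [2, 2, 1]

Assembling the blocks gives a Jordan form
J =
  [-4,  1,  0,  0,  0]
  [ 0, -4,  0,  0,  0]
  [ 0,  0, -4,  1,  0]
  [ 0,  0,  0, -4,  0]
  [ 0,  0,  0,  0, -4]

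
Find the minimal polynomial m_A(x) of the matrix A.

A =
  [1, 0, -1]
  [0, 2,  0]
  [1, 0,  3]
x^2 - 4*x + 4

The characteristic polynomial is χ_A(x) = (x - 2)^3, so the eigenvalues are known. The minimal polynomial is
  m_A(x) = Π_λ (x − λ)^{k_λ}
where k_λ is the size of the *largest* Jordan block for λ (equivalently, the smallest k with (A − λI)^k v = 0 for every generalised eigenvector v of λ).

  λ = 2: largest Jordan block has size 2, contributing (x − 2)^2

So m_A(x) = (x - 2)^2 = x^2 - 4*x + 4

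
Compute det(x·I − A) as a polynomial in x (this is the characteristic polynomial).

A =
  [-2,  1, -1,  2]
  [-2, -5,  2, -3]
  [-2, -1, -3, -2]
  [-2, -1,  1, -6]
x^4 + 16*x^3 + 96*x^2 + 256*x + 256

Expanding det(x·I − A) (e.g. by cofactor expansion or by noting that A is similar to its Jordan form J, which has the same characteristic polynomial as A) gives
  χ_A(x) = x^4 + 16*x^3 + 96*x^2 + 256*x + 256
which factors as (x + 4)^4. The eigenvalues (with algebraic multiplicities) are λ = -4 with multiplicity 4.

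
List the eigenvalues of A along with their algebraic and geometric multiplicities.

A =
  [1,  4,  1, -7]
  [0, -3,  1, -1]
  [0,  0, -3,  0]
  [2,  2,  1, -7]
λ = -3: alg = 4, geom = 2

Step 1 — factor the characteristic polynomial to read off the algebraic multiplicities:
  χ_A(x) = (x + 3)^4

Step 2 — compute geometric multiplicities via the rank-nullity identity g(λ) = n − rank(A − λI):
  rank(A − (-3)·I) = 2, so dim ker(A − (-3)·I) = n − 2 = 2

Summary:
  λ = -3: algebraic multiplicity = 4, geometric multiplicity = 2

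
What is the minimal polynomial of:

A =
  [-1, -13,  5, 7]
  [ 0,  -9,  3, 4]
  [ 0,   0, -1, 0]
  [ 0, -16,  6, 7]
x^3 + 3*x^2 + 3*x + 1

The characteristic polynomial is χ_A(x) = (x + 1)^4, so the eigenvalues are known. The minimal polynomial is
  m_A(x) = Π_λ (x − λ)^{k_λ}
where k_λ is the size of the *largest* Jordan block for λ (equivalently, the smallest k with (A − λI)^k v = 0 for every generalised eigenvector v of λ).

  λ = -1: largest Jordan block has size 3, contributing (x + 1)^3

So m_A(x) = (x + 1)^3 = x^3 + 3*x^2 + 3*x + 1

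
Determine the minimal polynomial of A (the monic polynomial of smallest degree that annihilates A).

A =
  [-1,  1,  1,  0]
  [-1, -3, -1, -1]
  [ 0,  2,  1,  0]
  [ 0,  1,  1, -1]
x^3 + 3*x^2 + 3*x + 1

The characteristic polynomial is χ_A(x) = (x + 1)^4, so the eigenvalues are known. The minimal polynomial is
  m_A(x) = Π_λ (x − λ)^{k_λ}
where k_λ is the size of the *largest* Jordan block for λ (equivalently, the smallest k with (A − λI)^k v = 0 for every generalised eigenvector v of λ).

  λ = -1: largest Jordan block has size 3, contributing (x + 1)^3

So m_A(x) = (x + 1)^3 = x^3 + 3*x^2 + 3*x + 1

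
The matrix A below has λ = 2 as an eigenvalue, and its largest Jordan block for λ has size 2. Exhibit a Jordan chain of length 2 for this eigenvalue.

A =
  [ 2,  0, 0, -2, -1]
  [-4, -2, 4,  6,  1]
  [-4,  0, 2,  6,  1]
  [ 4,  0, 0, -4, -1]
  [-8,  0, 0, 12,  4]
A Jordan chain for λ = 2 of length 2:
v_1 = (-2, 2, 2, -2, 4)ᵀ
v_2 = (1, 0, 0, 1, 0)ᵀ

Let N = A − (2)·I. We want v_2 with N^2 v_2 = 0 but N^1 v_2 ≠ 0; then v_{j-1} := N · v_j for j = 2, …, 2.

Pick v_2 = (1, 0, 0, 1, 0)ᵀ.
Then v_1 = N · v_2 = (-2, 2, 2, -2, 4)ᵀ.

Sanity check: (A − (2)·I) v_1 = (0, 0, 0, 0, 0)ᵀ = 0. ✓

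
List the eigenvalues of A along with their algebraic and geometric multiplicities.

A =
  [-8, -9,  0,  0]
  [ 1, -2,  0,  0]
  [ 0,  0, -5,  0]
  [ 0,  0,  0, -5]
λ = -5: alg = 4, geom = 3

Step 1 — factor the characteristic polynomial to read off the algebraic multiplicities:
  χ_A(x) = (x + 5)^4

Step 2 — compute geometric multiplicities via the rank-nullity identity g(λ) = n − rank(A − λI):
  rank(A − (-5)·I) = 1, so dim ker(A − (-5)·I) = n − 1 = 3

Summary:
  λ = -5: algebraic multiplicity = 4, geometric multiplicity = 3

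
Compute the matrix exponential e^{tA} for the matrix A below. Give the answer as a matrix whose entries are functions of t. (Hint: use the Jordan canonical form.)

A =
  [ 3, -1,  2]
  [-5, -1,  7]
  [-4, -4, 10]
e^{tA} =
  [-t^2*exp(4*t) - t*exp(4*t) + exp(4*t), -t^2*exp(4*t) - t*exp(4*t), 3*t^2*exp(4*t)/2 + 2*t*exp(4*t)]
  [t^2*exp(4*t) - 5*t*exp(4*t), t^2*exp(4*t) - 5*t*exp(4*t) + exp(4*t), -3*t^2*exp(4*t)/2 + 7*t*exp(4*t)]
  [-4*t*exp(4*t), -4*t*exp(4*t), 6*t*exp(4*t) + exp(4*t)]

Strategy: write A = P · J · P⁻¹ where J is a Jordan canonical form, so e^{tA} = P · e^{tJ} · P⁻¹, and e^{tJ} can be computed block-by-block.

A has Jordan form
J =
  [4, 1, 0]
  [0, 4, 1]
  [0, 0, 4]
(up to reordering of blocks).

Per-block formulas:
  For a 3×3 Jordan block J_3(4): exp(t · J_3(4)) = e^(4t)·(I + t·N + (t^2/2)·N^2), where N is the 3×3 nilpotent shift.

After assembling e^{tJ} and conjugating by P, we get:

e^{tA} =
  [-t^2*exp(4*t) - t*exp(4*t) + exp(4*t), -t^2*exp(4*t) - t*exp(4*t), 3*t^2*exp(4*t)/2 + 2*t*exp(4*t)]
  [t^2*exp(4*t) - 5*t*exp(4*t), t^2*exp(4*t) - 5*t*exp(4*t) + exp(4*t), -3*t^2*exp(4*t)/2 + 7*t*exp(4*t)]
  [-4*t*exp(4*t), -4*t*exp(4*t), 6*t*exp(4*t) + exp(4*t)]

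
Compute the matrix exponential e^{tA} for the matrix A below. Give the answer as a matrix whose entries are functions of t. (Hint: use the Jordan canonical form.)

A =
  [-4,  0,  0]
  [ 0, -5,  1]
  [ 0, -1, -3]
e^{tA} =
  [exp(-4*t), 0, 0]
  [0, -t*exp(-4*t) + exp(-4*t), t*exp(-4*t)]
  [0, -t*exp(-4*t), t*exp(-4*t) + exp(-4*t)]

Strategy: write A = P · J · P⁻¹ where J is a Jordan canonical form, so e^{tA} = P · e^{tJ} · P⁻¹, and e^{tJ} can be computed block-by-block.

A has Jordan form
J =
  [-4,  1,  0]
  [ 0, -4,  0]
  [ 0,  0, -4]
(up to reordering of blocks).

Per-block formulas:
  For a 2×2 Jordan block J_2(-4): exp(t · J_2(-4)) = e^(-4t)·(I + t·N), where N is the 2×2 nilpotent shift.
  For a 1×1 block at λ = -4: exp(t · [-4]) = [e^(-4t)].

After assembling e^{tJ} and conjugating by P, we get:

e^{tA} =
  [exp(-4*t), 0, 0]
  [0, -t*exp(-4*t) + exp(-4*t), t*exp(-4*t)]
  [0, -t*exp(-4*t), t*exp(-4*t) + exp(-4*t)]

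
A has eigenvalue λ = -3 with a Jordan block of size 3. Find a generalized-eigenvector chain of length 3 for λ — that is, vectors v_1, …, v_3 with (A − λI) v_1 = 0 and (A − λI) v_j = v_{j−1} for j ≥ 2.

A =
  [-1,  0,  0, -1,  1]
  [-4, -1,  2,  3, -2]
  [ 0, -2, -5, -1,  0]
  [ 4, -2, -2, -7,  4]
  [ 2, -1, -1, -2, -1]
A Jordan chain for λ = -3 of length 3:
v_1 = (2, -8, 4, 8, 4)ᵀ
v_2 = (2, -4, 0, 4, 2)ᵀ
v_3 = (1, 0, 0, 0, 0)ᵀ

Let N = A − (-3)·I. We want v_3 with N^3 v_3 = 0 but N^2 v_3 ≠ 0; then v_{j-1} := N · v_j for j = 3, …, 2.

Pick v_3 = (1, 0, 0, 0, 0)ᵀ.
Then v_2 = N · v_3 = (2, -4, 0, 4, 2)ᵀ.
Then v_1 = N · v_2 = (2, -8, 4, 8, 4)ᵀ.

Sanity check: (A − (-3)·I) v_1 = (0, 0, 0, 0, 0)ᵀ = 0. ✓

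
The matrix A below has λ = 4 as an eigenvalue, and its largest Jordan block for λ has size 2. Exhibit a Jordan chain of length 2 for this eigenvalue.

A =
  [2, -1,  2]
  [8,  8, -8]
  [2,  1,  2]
A Jordan chain for λ = 4 of length 2:
v_1 = (-2, 8, 2)ᵀ
v_2 = (1, 0, 0)ᵀ

Let N = A − (4)·I. We want v_2 with N^2 v_2 = 0 but N^1 v_2 ≠ 0; then v_{j-1} := N · v_j for j = 2, …, 2.

Pick v_2 = (1, 0, 0)ᵀ.
Then v_1 = N · v_2 = (-2, 8, 2)ᵀ.

Sanity check: (A − (4)·I) v_1 = (0, 0, 0)ᵀ = 0. ✓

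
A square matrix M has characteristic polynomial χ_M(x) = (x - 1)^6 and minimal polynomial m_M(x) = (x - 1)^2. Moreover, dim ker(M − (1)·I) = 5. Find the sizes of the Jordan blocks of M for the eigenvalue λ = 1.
Block sizes for λ = 1: [2, 1, 1, 1, 1]

Step 1 — from the characteristic polynomial, algebraic multiplicity of λ = 1 is 6. From dim ker(M − (1)·I) = 5, there are exactly 5 Jordan blocks for λ = 1.
Step 2 — from the minimal polynomial, the factor (x − 1)^2 tells us the largest block for λ = 1 has size 2.
Step 3 — with total size 6, 5 blocks, and largest block 2, the block sizes (in nonincreasing order) are [2, 1, 1, 1, 1].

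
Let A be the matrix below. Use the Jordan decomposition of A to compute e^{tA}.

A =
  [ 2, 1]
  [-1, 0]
e^{tA} =
  [t*exp(t) + exp(t), t*exp(t)]
  [-t*exp(t), -t*exp(t) + exp(t)]

Strategy: write A = P · J · P⁻¹ where J is a Jordan canonical form, so e^{tA} = P · e^{tJ} · P⁻¹, and e^{tJ} can be computed block-by-block.

A has Jordan form
J =
  [1, 1]
  [0, 1]
(up to reordering of blocks).

Per-block formulas:
  For a 2×2 Jordan block J_2(1): exp(t · J_2(1)) = e^(1t)·(I + t·N), where N is the 2×2 nilpotent shift.

After assembling e^{tJ} and conjugating by P, we get:

e^{tA} =
  [t*exp(t) + exp(t), t*exp(t)]
  [-t*exp(t), -t*exp(t) + exp(t)]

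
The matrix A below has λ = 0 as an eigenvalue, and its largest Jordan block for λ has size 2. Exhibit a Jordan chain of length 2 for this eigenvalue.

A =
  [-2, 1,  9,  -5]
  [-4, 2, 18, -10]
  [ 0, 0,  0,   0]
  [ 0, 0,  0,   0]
A Jordan chain for λ = 0 of length 2:
v_1 = (-2, -4, 0, 0)ᵀ
v_2 = (1, 0, 0, 0)ᵀ

Let N = A − (0)·I. We want v_2 with N^2 v_2 = 0 but N^1 v_2 ≠ 0; then v_{j-1} := N · v_j for j = 2, …, 2.

Pick v_2 = (1, 0, 0, 0)ᵀ.
Then v_1 = N · v_2 = (-2, -4, 0, 0)ᵀ.

Sanity check: (A − (0)·I) v_1 = (0, 0, 0, 0)ᵀ = 0. ✓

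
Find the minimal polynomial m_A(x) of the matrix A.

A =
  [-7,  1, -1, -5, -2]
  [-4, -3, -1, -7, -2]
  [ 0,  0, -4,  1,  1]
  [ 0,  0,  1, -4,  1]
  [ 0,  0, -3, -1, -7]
x^3 + 15*x^2 + 75*x + 125

The characteristic polynomial is χ_A(x) = (x + 5)^5, so the eigenvalues are known. The minimal polynomial is
  m_A(x) = Π_λ (x − λ)^{k_λ}
where k_λ is the size of the *largest* Jordan block for λ (equivalently, the smallest k with (A − λI)^k v = 0 for every generalised eigenvector v of λ).

  λ = -5: largest Jordan block has size 3, contributing (x + 5)^3

So m_A(x) = (x + 5)^3 = x^3 + 15*x^2 + 75*x + 125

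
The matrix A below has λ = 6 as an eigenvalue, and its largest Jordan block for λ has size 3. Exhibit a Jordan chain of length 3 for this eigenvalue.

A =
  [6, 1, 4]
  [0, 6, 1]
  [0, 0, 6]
A Jordan chain for λ = 6 of length 3:
v_1 = (1, 0, 0)ᵀ
v_2 = (4, 1, 0)ᵀ
v_3 = (0, 0, 1)ᵀ

Let N = A − (6)·I. We want v_3 with N^3 v_3 = 0 but N^2 v_3 ≠ 0; then v_{j-1} := N · v_j for j = 3, …, 2.

Pick v_3 = (0, 0, 1)ᵀ.
Then v_2 = N · v_3 = (4, 1, 0)ᵀ.
Then v_1 = N · v_2 = (1, 0, 0)ᵀ.

Sanity check: (A − (6)·I) v_1 = (0, 0, 0)ᵀ = 0. ✓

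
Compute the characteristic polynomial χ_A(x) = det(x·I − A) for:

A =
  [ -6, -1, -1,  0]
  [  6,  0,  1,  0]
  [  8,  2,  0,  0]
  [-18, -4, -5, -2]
x^4 + 8*x^3 + 24*x^2 + 32*x + 16

Expanding det(x·I − A) (e.g. by cofactor expansion or by noting that A is similar to its Jordan form J, which has the same characteristic polynomial as A) gives
  χ_A(x) = x^4 + 8*x^3 + 24*x^2 + 32*x + 16
which factors as (x + 2)^4. The eigenvalues (with algebraic multiplicities) are λ = -2 with multiplicity 4.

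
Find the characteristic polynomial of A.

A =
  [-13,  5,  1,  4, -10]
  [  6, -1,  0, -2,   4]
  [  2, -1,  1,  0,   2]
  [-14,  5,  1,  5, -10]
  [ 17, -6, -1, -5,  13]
x^5 - 5*x^4 + 10*x^3 - 10*x^2 + 5*x - 1

Expanding det(x·I − A) (e.g. by cofactor expansion or by noting that A is similar to its Jordan form J, which has the same characteristic polynomial as A) gives
  χ_A(x) = x^5 - 5*x^4 + 10*x^3 - 10*x^2 + 5*x - 1
which factors as (x - 1)^5. The eigenvalues (with algebraic multiplicities) are λ = 1 with multiplicity 5.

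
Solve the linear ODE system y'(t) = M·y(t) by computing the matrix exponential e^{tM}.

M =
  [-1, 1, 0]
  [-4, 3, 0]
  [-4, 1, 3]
e^{tM} =
  [-2*t*exp(t) + exp(t), t*exp(t), 0]
  [-4*t*exp(t), 2*t*exp(t) + exp(t), 0]
  [-2*t*exp(t) - exp(3*t) + exp(t), t*exp(t), exp(3*t)]

Strategy: write M = P · J · P⁻¹ where J is a Jordan canonical form, so e^{tM} = P · e^{tJ} · P⁻¹, and e^{tJ} can be computed block-by-block.

M has Jordan form
J =
  [1, 1, 0]
  [0, 1, 0]
  [0, 0, 3]
(up to reordering of blocks).

Per-block formulas:
  For a 2×2 Jordan block J_2(1): exp(t · J_2(1)) = e^(1t)·(I + t·N), where N is the 2×2 nilpotent shift.
  For a 1×1 block at λ = 3: exp(t · [3]) = [e^(3t)].

After assembling e^{tJ} and conjugating by P, we get:

e^{tM} =
  [-2*t*exp(t) + exp(t), t*exp(t), 0]
  [-4*t*exp(t), 2*t*exp(t) + exp(t), 0]
  [-2*t*exp(t) - exp(3*t) + exp(t), t*exp(t), exp(3*t)]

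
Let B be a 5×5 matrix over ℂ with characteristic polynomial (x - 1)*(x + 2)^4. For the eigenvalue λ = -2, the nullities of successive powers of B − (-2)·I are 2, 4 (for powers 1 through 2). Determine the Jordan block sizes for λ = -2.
Block sizes for λ = -2: [2, 2]

From the dimensions of kernels of powers, the number of Jordan blocks of size at least j is d_j − d_{j−1} where d_j = dim ker(N^j) (with d_0 = 0). Computing the differences gives [2, 2].
The number of blocks of size exactly k is (#blocks of size ≥ k) − (#blocks of size ≥ k + 1), so the partition is: 2 block(s) of size 2.
In nonincreasing order the block sizes are [2, 2].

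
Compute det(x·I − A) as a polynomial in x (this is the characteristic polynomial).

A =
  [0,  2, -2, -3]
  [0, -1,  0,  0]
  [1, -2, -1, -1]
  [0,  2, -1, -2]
x^4 + 4*x^3 + 6*x^2 + 4*x + 1

Expanding det(x·I − A) (e.g. by cofactor expansion or by noting that A is similar to its Jordan form J, which has the same characteristic polynomial as A) gives
  χ_A(x) = x^4 + 4*x^3 + 6*x^2 + 4*x + 1
which factors as (x + 1)^4. The eigenvalues (with algebraic multiplicities) are λ = -1 with multiplicity 4.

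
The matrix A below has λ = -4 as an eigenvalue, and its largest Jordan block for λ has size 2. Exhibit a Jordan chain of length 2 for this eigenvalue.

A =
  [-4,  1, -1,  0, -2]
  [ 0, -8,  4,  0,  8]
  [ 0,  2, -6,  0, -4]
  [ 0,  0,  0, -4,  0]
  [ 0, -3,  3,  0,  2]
A Jordan chain for λ = -4 of length 2:
v_1 = (1, -4, 2, 0, -3)ᵀ
v_2 = (0, 1, 0, 0, 0)ᵀ

Let N = A − (-4)·I. We want v_2 with N^2 v_2 = 0 but N^1 v_2 ≠ 0; then v_{j-1} := N · v_j for j = 2, …, 2.

Pick v_2 = (0, 1, 0, 0, 0)ᵀ.
Then v_1 = N · v_2 = (1, -4, 2, 0, -3)ᵀ.

Sanity check: (A − (-4)·I) v_1 = (0, 0, 0, 0, 0)ᵀ = 0. ✓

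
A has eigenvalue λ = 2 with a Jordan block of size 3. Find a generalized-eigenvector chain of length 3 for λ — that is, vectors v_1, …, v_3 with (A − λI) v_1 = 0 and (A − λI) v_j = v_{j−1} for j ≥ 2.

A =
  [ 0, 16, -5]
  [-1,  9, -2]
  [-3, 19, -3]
A Jordan chain for λ = 2 of length 3:
v_1 = (3, 1, 2)ᵀ
v_2 = (-2, -1, -3)ᵀ
v_3 = (1, 0, 0)ᵀ

Let N = A − (2)·I. We want v_3 with N^3 v_3 = 0 but N^2 v_3 ≠ 0; then v_{j-1} := N · v_j for j = 3, …, 2.

Pick v_3 = (1, 0, 0)ᵀ.
Then v_2 = N · v_3 = (-2, -1, -3)ᵀ.
Then v_1 = N · v_2 = (3, 1, 2)ᵀ.

Sanity check: (A − (2)·I) v_1 = (0, 0, 0)ᵀ = 0. ✓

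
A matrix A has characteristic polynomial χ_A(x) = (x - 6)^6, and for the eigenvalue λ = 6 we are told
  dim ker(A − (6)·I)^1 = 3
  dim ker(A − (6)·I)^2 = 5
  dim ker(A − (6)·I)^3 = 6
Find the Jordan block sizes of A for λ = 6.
Block sizes for λ = 6: [3, 2, 1]

From the dimensions of kernels of powers, the number of Jordan blocks of size at least j is d_j − d_{j−1} where d_j = dim ker(N^j) (with d_0 = 0). Computing the differences gives [3, 2, 1].
The number of blocks of size exactly k is (#blocks of size ≥ k) − (#blocks of size ≥ k + 1), so the partition is: 1 block(s) of size 1, 1 block(s) of size 2, 1 block(s) of size 3.
In nonincreasing order the block sizes are [3, 2, 1].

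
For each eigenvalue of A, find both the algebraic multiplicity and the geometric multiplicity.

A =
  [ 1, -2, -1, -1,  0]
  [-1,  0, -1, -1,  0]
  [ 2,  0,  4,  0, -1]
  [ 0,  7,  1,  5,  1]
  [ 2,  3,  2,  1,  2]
λ = 2: alg = 3, geom = 1; λ = 3: alg = 2, geom = 1

Step 1 — factor the characteristic polynomial to read off the algebraic multiplicities:
  χ_A(x) = (x - 3)^2*(x - 2)^3

Step 2 — compute geometric multiplicities via the rank-nullity identity g(λ) = n − rank(A − λI):
  rank(A − (2)·I) = 4, so dim ker(A − (2)·I) = n − 4 = 1
  rank(A − (3)·I) = 4, so dim ker(A − (3)·I) = n − 4 = 1

Summary:
  λ = 2: algebraic multiplicity = 3, geometric multiplicity = 1
  λ = 3: algebraic multiplicity = 2, geometric multiplicity = 1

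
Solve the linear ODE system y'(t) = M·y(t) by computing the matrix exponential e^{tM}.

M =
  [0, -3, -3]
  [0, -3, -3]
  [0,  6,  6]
e^{tM} =
  [1, 1 - exp(3*t), 1 - exp(3*t)]
  [0, 2 - exp(3*t), 1 - exp(3*t)]
  [0, 2*exp(3*t) - 2, 2*exp(3*t) - 1]

Strategy: write M = P · J · P⁻¹ where J is a Jordan canonical form, so e^{tM} = P · e^{tJ} · P⁻¹, and e^{tJ} can be computed block-by-block.

M has Jordan form
J =
  [0, 0, 0]
  [0, 0, 0]
  [0, 0, 3]
(up to reordering of blocks).

Per-block formulas:
  For a 1×1 block at λ = 0: exp(t · [0]) = [e^(0t)].
  For a 1×1 block at λ = 3: exp(t · [3]) = [e^(3t)].

After assembling e^{tJ} and conjugating by P, we get:

e^{tM} =
  [1, 1 - exp(3*t), 1 - exp(3*t)]
  [0, 2 - exp(3*t), 1 - exp(3*t)]
  [0, 2*exp(3*t) - 2, 2*exp(3*t) - 1]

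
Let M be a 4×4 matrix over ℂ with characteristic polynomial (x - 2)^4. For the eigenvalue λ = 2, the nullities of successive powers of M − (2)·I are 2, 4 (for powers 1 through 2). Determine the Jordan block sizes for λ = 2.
Block sizes for λ = 2: [2, 2]

From the dimensions of kernels of powers, the number of Jordan blocks of size at least j is d_j − d_{j−1} where d_j = dim ker(N^j) (with d_0 = 0). Computing the differences gives [2, 2].
The number of blocks of size exactly k is (#blocks of size ≥ k) − (#blocks of size ≥ k + 1), so the partition is: 2 block(s) of size 2.
In nonincreasing order the block sizes are [2, 2].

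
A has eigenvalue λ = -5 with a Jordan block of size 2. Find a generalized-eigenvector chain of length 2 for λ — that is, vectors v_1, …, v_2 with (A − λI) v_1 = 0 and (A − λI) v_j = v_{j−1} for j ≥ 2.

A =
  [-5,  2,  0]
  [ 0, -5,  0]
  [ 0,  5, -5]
A Jordan chain for λ = -5 of length 2:
v_1 = (2, 0, 5)ᵀ
v_2 = (0, 1, 0)ᵀ

Let N = A − (-5)·I. We want v_2 with N^2 v_2 = 0 but N^1 v_2 ≠ 0; then v_{j-1} := N · v_j for j = 2, …, 2.

Pick v_2 = (0, 1, 0)ᵀ.
Then v_1 = N · v_2 = (2, 0, 5)ᵀ.

Sanity check: (A − (-5)·I) v_1 = (0, 0, 0)ᵀ = 0. ✓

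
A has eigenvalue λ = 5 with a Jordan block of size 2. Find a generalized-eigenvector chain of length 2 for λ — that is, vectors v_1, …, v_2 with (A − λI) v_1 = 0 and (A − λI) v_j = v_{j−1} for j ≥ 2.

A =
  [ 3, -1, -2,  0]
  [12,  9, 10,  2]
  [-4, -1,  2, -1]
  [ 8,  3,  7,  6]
A Jordan chain for λ = 5 of length 2:
v_1 = (-2, 12, -4, 8)ᵀ
v_2 = (1, 0, 0, 0)ᵀ

Let N = A − (5)·I. We want v_2 with N^2 v_2 = 0 but N^1 v_2 ≠ 0; then v_{j-1} := N · v_j for j = 2, …, 2.

Pick v_2 = (1, 0, 0, 0)ᵀ.
Then v_1 = N · v_2 = (-2, 12, -4, 8)ᵀ.

Sanity check: (A − (5)·I) v_1 = (0, 0, 0, 0)ᵀ = 0. ✓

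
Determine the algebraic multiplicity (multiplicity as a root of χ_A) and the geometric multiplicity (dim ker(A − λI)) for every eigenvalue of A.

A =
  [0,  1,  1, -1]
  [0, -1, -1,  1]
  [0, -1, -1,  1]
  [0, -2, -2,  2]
λ = 0: alg = 4, geom = 3

Step 1 — factor the characteristic polynomial to read off the algebraic multiplicities:
  χ_A(x) = x^4

Step 2 — compute geometric multiplicities via the rank-nullity identity g(λ) = n − rank(A − λI):
  rank(A − (0)·I) = 1, so dim ker(A − (0)·I) = n − 1 = 3

Summary:
  λ = 0: algebraic multiplicity = 4, geometric multiplicity = 3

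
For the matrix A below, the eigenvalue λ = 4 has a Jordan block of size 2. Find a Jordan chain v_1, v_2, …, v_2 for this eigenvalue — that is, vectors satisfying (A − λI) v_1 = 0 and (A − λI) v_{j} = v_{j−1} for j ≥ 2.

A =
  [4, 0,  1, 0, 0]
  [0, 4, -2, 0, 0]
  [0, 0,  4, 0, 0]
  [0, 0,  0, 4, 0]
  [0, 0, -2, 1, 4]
A Jordan chain for λ = 4 of length 2:
v_1 = (1, -2, 0, 0, -2)ᵀ
v_2 = (0, 0, 1, 0, 0)ᵀ

Let N = A − (4)·I. We want v_2 with N^2 v_2 = 0 but N^1 v_2 ≠ 0; then v_{j-1} := N · v_j for j = 2, …, 2.

Pick v_2 = (0, 0, 1, 0, 0)ᵀ.
Then v_1 = N · v_2 = (1, -2, 0, 0, -2)ᵀ.

Sanity check: (A − (4)·I) v_1 = (0, 0, 0, 0, 0)ᵀ = 0. ✓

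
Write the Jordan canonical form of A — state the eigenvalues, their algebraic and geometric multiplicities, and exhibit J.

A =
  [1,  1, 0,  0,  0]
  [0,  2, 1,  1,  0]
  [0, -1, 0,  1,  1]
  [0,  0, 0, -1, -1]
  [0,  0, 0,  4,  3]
J_3(1) ⊕ J_2(1)

The characteristic polynomial is
  det(x·I − A) = x^5 - 5*x^4 + 10*x^3 - 10*x^2 + 5*x - 1 = (x - 1)^5

Eigenvalues and multiplicities (the geometric multiplicity of λ is n − rank(A − λI), which equals the number of Jordan blocks for λ):
  λ = 1: algebraic multiplicity = 5, geometric multiplicity = 2

Determining the block sizes for each eigenvalue:
  λ = 1: with am = 5 and gm = 2, the partition is not yet determined (e.g. several partitions of 5 into 2 parts exist). Let N = A − (1)·I. Computing rank(N^1) = 3, rank(N^2) = 1, rank(N^3) = 0; the number of blocks of size ≥ j is rank(N^{j−1}) − rank(N^j), giving [2, 2, 1]. So we have 1 block(s) of size 3, 1 block(s) of size 2 → block sizes [3, 2]

Assembling the blocks gives a Jordan form
J =
  [1, 1, 0, 0, 0]
  [0, 1, 1, 0, 0]
  [0, 0, 1, 0, 0]
  [0, 0, 0, 1, 1]
  [0, 0, 0, 0, 1]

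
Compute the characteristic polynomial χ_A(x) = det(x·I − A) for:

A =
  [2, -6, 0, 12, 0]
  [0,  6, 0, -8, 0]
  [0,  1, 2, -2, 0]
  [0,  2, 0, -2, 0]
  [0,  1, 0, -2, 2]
x^5 - 10*x^4 + 40*x^3 - 80*x^2 + 80*x - 32

Expanding det(x·I − A) (e.g. by cofactor expansion or by noting that A is similar to its Jordan form J, which has the same characteristic polynomial as A) gives
  χ_A(x) = x^5 - 10*x^4 + 40*x^3 - 80*x^2 + 80*x - 32
which factors as (x - 2)^5. The eigenvalues (with algebraic multiplicities) are λ = 2 with multiplicity 5.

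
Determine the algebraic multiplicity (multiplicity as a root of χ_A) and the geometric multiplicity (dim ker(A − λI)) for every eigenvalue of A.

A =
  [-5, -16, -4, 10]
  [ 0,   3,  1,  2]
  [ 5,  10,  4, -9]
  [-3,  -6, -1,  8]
λ = 1: alg = 1, geom = 1; λ = 3: alg = 3, geom = 1

Step 1 — factor the characteristic polynomial to read off the algebraic multiplicities:
  χ_A(x) = (x - 3)^3*(x - 1)

Step 2 — compute geometric multiplicities via the rank-nullity identity g(λ) = n − rank(A − λI):
  rank(A − (1)·I) = 3, so dim ker(A − (1)·I) = n − 3 = 1
  rank(A − (3)·I) = 3, so dim ker(A − (3)·I) = n − 3 = 1

Summary:
  λ = 1: algebraic multiplicity = 1, geometric multiplicity = 1
  λ = 3: algebraic multiplicity = 3, geometric multiplicity = 1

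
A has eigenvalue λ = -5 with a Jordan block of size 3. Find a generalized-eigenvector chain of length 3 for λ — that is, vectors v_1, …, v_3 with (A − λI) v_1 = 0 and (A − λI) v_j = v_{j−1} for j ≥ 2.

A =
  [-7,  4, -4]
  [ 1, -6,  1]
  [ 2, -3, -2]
A Jordan chain for λ = -5 of length 3:
v_1 = (0, -1, -1)ᵀ
v_2 = (-2, 1, 2)ᵀ
v_3 = (1, 0, 0)ᵀ

Let N = A − (-5)·I. We want v_3 with N^3 v_3 = 0 but N^2 v_3 ≠ 0; then v_{j-1} := N · v_j for j = 3, …, 2.

Pick v_3 = (1, 0, 0)ᵀ.
Then v_2 = N · v_3 = (-2, 1, 2)ᵀ.
Then v_1 = N · v_2 = (0, -1, -1)ᵀ.

Sanity check: (A − (-5)·I) v_1 = (0, 0, 0)ᵀ = 0. ✓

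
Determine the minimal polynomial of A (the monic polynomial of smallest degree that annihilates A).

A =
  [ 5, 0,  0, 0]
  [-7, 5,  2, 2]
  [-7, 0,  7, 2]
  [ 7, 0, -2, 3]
x^2 - 10*x + 25

The characteristic polynomial is χ_A(x) = (x - 5)^4, so the eigenvalues are known. The minimal polynomial is
  m_A(x) = Π_λ (x − λ)^{k_λ}
where k_λ is the size of the *largest* Jordan block for λ (equivalently, the smallest k with (A − λI)^k v = 0 for every generalised eigenvector v of λ).

  λ = 5: largest Jordan block has size 2, contributing (x − 5)^2

So m_A(x) = (x - 5)^2 = x^2 - 10*x + 25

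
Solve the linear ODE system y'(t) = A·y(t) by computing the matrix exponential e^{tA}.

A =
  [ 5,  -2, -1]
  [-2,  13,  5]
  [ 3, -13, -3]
e^{tA} =
  [t^2*exp(5*t)/2 + exp(5*t), -3*t^2*exp(5*t)/2 - 2*t*exp(5*t), -t^2*exp(5*t) - t*exp(5*t)]
  [-t^2*exp(5*t)/2 - 2*t*exp(5*t), 3*t^2*exp(5*t)/2 + 8*t*exp(5*t) + exp(5*t), t^2*exp(5*t) + 5*t*exp(5*t)]
  [t^2*exp(5*t) + 3*t*exp(5*t), -3*t^2*exp(5*t) - 13*t*exp(5*t), -2*t^2*exp(5*t) - 8*t*exp(5*t) + exp(5*t)]

Strategy: write A = P · J · P⁻¹ where J is a Jordan canonical form, so e^{tA} = P · e^{tJ} · P⁻¹, and e^{tJ} can be computed block-by-block.

A has Jordan form
J =
  [5, 1, 0]
  [0, 5, 1]
  [0, 0, 5]
(up to reordering of blocks).

Per-block formulas:
  For a 3×3 Jordan block J_3(5): exp(t · J_3(5)) = e^(5t)·(I + t·N + (t^2/2)·N^2), where N is the 3×3 nilpotent shift.

After assembling e^{tJ} and conjugating by P, we get:

e^{tA} =
  [t^2*exp(5*t)/2 + exp(5*t), -3*t^2*exp(5*t)/2 - 2*t*exp(5*t), -t^2*exp(5*t) - t*exp(5*t)]
  [-t^2*exp(5*t)/2 - 2*t*exp(5*t), 3*t^2*exp(5*t)/2 + 8*t*exp(5*t) + exp(5*t), t^2*exp(5*t) + 5*t*exp(5*t)]
  [t^2*exp(5*t) + 3*t*exp(5*t), -3*t^2*exp(5*t) - 13*t*exp(5*t), -2*t^2*exp(5*t) - 8*t*exp(5*t) + exp(5*t)]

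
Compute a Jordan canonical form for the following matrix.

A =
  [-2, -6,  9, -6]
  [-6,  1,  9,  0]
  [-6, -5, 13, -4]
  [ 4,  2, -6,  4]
J_3(4) ⊕ J_1(4)

The characteristic polynomial is
  det(x·I − A) = x^4 - 16*x^3 + 96*x^2 - 256*x + 256 = (x - 4)^4

Eigenvalues and multiplicities (the geometric multiplicity of λ is n − rank(A − λI), which equals the number of Jordan blocks for λ):
  λ = 4: algebraic multiplicity = 4, geometric multiplicity = 2

Determining the block sizes for each eigenvalue:
  λ = 4: with am = 4 and gm = 2, the partition is not yet determined (e.g. several partitions of 4 into 2 parts exist). Let N = A − (4)·I. Computing rank(N^1) = 2, rank(N^2) = 1, rank(N^3) = 0; the number of blocks of size ≥ j is rank(N^{j−1}) − rank(N^j), giving [2, 1, 1]. So we have 1 block(s) of size 3, 1 block(s) of size 1 → block sizes [3, 1]

Assembling the blocks gives a Jordan form
J =
  [4, 1, 0, 0]
  [0, 4, 1, 0]
  [0, 0, 4, 0]
  [0, 0, 0, 4]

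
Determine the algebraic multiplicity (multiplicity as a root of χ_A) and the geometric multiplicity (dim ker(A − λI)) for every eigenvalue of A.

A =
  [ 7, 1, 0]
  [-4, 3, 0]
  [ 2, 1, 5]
λ = 5: alg = 3, geom = 2

Step 1 — factor the characteristic polynomial to read off the algebraic multiplicities:
  χ_A(x) = (x - 5)^3

Step 2 — compute geometric multiplicities via the rank-nullity identity g(λ) = n − rank(A − λI):
  rank(A − (5)·I) = 1, so dim ker(A − (5)·I) = n − 1 = 2

Summary:
  λ = 5: algebraic multiplicity = 3, geometric multiplicity = 2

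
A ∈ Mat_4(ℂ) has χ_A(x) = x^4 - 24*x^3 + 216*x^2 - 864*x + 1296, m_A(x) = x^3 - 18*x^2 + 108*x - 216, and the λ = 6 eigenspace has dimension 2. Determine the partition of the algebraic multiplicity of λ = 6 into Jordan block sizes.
Block sizes for λ = 6: [3, 1]

Step 1 — from the characteristic polynomial, algebraic multiplicity of λ = 6 is 4. From dim ker(A − (6)·I) = 2, there are exactly 2 Jordan blocks for λ = 6.
Step 2 — from the minimal polynomial, the factor (x − 6)^3 tells us the largest block for λ = 6 has size 3.
Step 3 — with total size 4, 2 blocks, and largest block 3, the block sizes (in nonincreasing order) are [3, 1].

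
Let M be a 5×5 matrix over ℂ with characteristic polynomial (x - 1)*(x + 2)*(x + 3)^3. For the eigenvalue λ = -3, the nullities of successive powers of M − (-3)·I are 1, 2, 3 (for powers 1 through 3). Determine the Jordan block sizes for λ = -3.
Block sizes for λ = -3: [3]

From the dimensions of kernels of powers, the number of Jordan blocks of size at least j is d_j − d_{j−1} where d_j = dim ker(N^j) (with d_0 = 0). Computing the differences gives [1, 1, 1].
The number of blocks of size exactly k is (#blocks of size ≥ k) − (#blocks of size ≥ k + 1), so the partition is: 1 block(s) of size 3.
In nonincreasing order the block sizes are [3].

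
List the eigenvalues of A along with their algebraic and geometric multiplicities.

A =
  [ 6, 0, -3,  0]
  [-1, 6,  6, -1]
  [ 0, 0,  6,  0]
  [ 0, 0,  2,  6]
λ = 6: alg = 4, geom = 2

Step 1 — factor the characteristic polynomial to read off the algebraic multiplicities:
  χ_A(x) = (x - 6)^4

Step 2 — compute geometric multiplicities via the rank-nullity identity g(λ) = n − rank(A − λI):
  rank(A − (6)·I) = 2, so dim ker(A − (6)·I) = n − 2 = 2

Summary:
  λ = 6: algebraic multiplicity = 4, geometric multiplicity = 2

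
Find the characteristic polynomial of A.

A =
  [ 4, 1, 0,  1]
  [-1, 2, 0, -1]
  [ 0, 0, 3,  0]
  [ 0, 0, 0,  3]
x^4 - 12*x^3 + 54*x^2 - 108*x + 81

Expanding det(x·I − A) (e.g. by cofactor expansion or by noting that A is similar to its Jordan form J, which has the same characteristic polynomial as A) gives
  χ_A(x) = x^4 - 12*x^3 + 54*x^2 - 108*x + 81
which factors as (x - 3)^4. The eigenvalues (with algebraic multiplicities) are λ = 3 with multiplicity 4.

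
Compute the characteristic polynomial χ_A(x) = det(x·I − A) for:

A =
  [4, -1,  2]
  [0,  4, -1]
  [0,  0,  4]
x^3 - 12*x^2 + 48*x - 64

Expanding det(x·I − A) (e.g. by cofactor expansion or by noting that A is similar to its Jordan form J, which has the same characteristic polynomial as A) gives
  χ_A(x) = x^3 - 12*x^2 + 48*x - 64
which factors as (x - 4)^3. The eigenvalues (with algebraic multiplicities) are λ = 4 with multiplicity 3.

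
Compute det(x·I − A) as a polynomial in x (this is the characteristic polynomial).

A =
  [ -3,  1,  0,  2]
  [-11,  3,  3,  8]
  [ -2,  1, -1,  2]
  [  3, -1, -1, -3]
x^4 + 4*x^3 + 6*x^2 + 4*x + 1

Expanding det(x·I − A) (e.g. by cofactor expansion or by noting that A is similar to its Jordan form J, which has the same characteristic polynomial as A) gives
  χ_A(x) = x^4 + 4*x^3 + 6*x^2 + 4*x + 1
which factors as (x + 1)^4. The eigenvalues (with algebraic multiplicities) are λ = -1 with multiplicity 4.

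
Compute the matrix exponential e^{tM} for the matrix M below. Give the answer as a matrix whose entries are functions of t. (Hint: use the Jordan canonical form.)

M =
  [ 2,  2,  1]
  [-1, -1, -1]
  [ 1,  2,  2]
e^{tM} =
  [t*exp(t) + exp(t), 2*t*exp(t), t*exp(t)]
  [-t*exp(t), -2*t*exp(t) + exp(t), -t*exp(t)]
  [t*exp(t), 2*t*exp(t), t*exp(t) + exp(t)]

Strategy: write M = P · J · P⁻¹ where J is a Jordan canonical form, so e^{tM} = P · e^{tJ} · P⁻¹, and e^{tJ} can be computed block-by-block.

M has Jordan form
J =
  [1, 1, 0]
  [0, 1, 0]
  [0, 0, 1]
(up to reordering of blocks).

Per-block formulas:
  For a 2×2 Jordan block J_2(1): exp(t · J_2(1)) = e^(1t)·(I + t·N), where N is the 2×2 nilpotent shift.
  For a 1×1 block at λ = 1: exp(t · [1]) = [e^(1t)].

After assembling e^{tJ} and conjugating by P, we get:

e^{tM} =
  [t*exp(t) + exp(t), 2*t*exp(t), t*exp(t)]
  [-t*exp(t), -2*t*exp(t) + exp(t), -t*exp(t)]
  [t*exp(t), 2*t*exp(t), t*exp(t) + exp(t)]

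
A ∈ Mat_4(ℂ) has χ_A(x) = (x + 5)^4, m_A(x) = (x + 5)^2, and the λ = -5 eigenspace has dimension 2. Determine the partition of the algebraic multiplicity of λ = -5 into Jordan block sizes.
Block sizes for λ = -5: [2, 2]

Step 1 — from the characteristic polynomial, algebraic multiplicity of λ = -5 is 4. From dim ker(A − (-5)·I) = 2, there are exactly 2 Jordan blocks for λ = -5.
Step 2 — from the minimal polynomial, the factor (x + 5)^2 tells us the largest block for λ = -5 has size 2.
Step 3 — with total size 4, 2 blocks, and largest block 2, the block sizes (in nonincreasing order) are [2, 2].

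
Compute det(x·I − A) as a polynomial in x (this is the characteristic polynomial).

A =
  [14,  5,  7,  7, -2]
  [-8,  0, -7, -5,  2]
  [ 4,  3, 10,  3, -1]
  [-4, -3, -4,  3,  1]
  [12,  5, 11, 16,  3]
x^5 - 30*x^4 + 360*x^3 - 2160*x^2 + 6480*x - 7776

Expanding det(x·I − A) (e.g. by cofactor expansion or by noting that A is similar to its Jordan form J, which has the same characteristic polynomial as A) gives
  χ_A(x) = x^5 - 30*x^4 + 360*x^3 - 2160*x^2 + 6480*x - 7776
which factors as (x - 6)^5. The eigenvalues (with algebraic multiplicities) are λ = 6 with multiplicity 5.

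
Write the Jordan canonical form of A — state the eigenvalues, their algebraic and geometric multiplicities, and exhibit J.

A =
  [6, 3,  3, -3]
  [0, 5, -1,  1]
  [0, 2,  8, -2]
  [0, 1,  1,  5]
J_2(6) ⊕ J_1(6) ⊕ J_1(6)

The characteristic polynomial is
  det(x·I − A) = x^4 - 24*x^3 + 216*x^2 - 864*x + 1296 = (x - 6)^4

Eigenvalues and multiplicities (the geometric multiplicity of λ is n − rank(A − λI), which equals the number of Jordan blocks for λ):
  λ = 6: algebraic multiplicity = 4, geometric multiplicity = 3

Determining the block sizes for each eigenvalue:
  λ = 6: 3 blocks summing to 4 forces exactly one block of size 2 and the rest size 1 → block sizes [2, 1, 1]

Assembling the blocks gives a Jordan form
J =
  [6, 1, 0, 0]
  [0, 6, 0, 0]
  [0, 0, 6, 0]
  [0, 0, 0, 6]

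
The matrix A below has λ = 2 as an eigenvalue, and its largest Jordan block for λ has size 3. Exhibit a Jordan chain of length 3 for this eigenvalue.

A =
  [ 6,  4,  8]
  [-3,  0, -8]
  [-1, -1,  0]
A Jordan chain for λ = 2 of length 3:
v_1 = (-4, 2, 1)ᵀ
v_2 = (4, -3, -1)ᵀ
v_3 = (1, 0, 0)ᵀ

Let N = A − (2)·I. We want v_3 with N^3 v_3 = 0 but N^2 v_3 ≠ 0; then v_{j-1} := N · v_j for j = 3, …, 2.

Pick v_3 = (1, 0, 0)ᵀ.
Then v_2 = N · v_3 = (4, -3, -1)ᵀ.
Then v_1 = N · v_2 = (-4, 2, 1)ᵀ.

Sanity check: (A − (2)·I) v_1 = (0, 0, 0)ᵀ = 0. ✓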